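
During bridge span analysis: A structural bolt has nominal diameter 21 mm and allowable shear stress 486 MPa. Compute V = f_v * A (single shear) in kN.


A = pi * d^2 / 4 = pi * 21^2 / 4 = 346.3606 mm^2
V = f_v * A / 1000 = 486 * 346.3606 / 1000
= 168.3312 kN

168.3312 kN


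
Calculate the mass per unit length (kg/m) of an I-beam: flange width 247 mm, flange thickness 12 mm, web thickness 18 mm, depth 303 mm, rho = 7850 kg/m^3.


A_flanges = 2 * 247 * 12 = 5928 mm^2
A_web = (303 - 2 * 12) * 18 = 5022 mm^2
A_total = 5928 + 5022 = 10950 mm^2 = 0.010950 m^2
Weight = rho * A = 7850 * 0.010950 = 85.9575 kg/m

85.9575 kg/m


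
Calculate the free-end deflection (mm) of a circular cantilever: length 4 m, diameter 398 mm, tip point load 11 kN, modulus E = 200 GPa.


I = pi * d^4 / 64 = pi * 398^4 / 64 = 1231692188.23 mm^4
L = 4000.0 mm, P = 11000.0 N, E = 200000.0 MPa
delta = P * L^3 / (3 * E * I)
= 11000.0 * 4000.0^3 / (3 * 200000.0 * 1231692188.23)
= 0.9526 mm

0.9526 mm


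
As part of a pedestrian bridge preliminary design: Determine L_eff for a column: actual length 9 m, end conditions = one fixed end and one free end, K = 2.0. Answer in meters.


L_eff = K * L
= 2.0 * 9
= 18.0 m

18.0 m


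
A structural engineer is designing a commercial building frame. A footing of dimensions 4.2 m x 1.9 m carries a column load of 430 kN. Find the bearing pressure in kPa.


A = 4.2 * 1.9 = 7.98 m^2
q = P / A = 430 / 7.98
= 53.8847 kPa

53.8847 kPa


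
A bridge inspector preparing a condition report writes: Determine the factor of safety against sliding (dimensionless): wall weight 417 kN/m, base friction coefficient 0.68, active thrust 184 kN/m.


Resisting force = mu * W = 0.68 * 417 = 283.56 kN/m
FOS = Resisting / Driving = 283.56 / 184
= 1.5411 (dimensionless)

1.5411 (dimensionless)


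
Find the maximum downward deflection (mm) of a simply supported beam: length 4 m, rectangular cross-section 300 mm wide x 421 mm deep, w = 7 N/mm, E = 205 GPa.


I = 300 * 421^3 / 12 = 1865461525.0 mm^4
L = 4000.0 mm, w = 7 N/mm, E = 205000.0 MPa
delta = 5 * w * L^4 / (384 * E * I)
= 5 * 7 * 4000.0^4 / (384 * 205000.0 * 1865461525.0)
= 0.061 mm

0.061 mm


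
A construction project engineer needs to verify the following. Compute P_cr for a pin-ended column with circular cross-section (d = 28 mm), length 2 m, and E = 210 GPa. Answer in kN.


I = pi * d^4 / 64 = 30171.86 mm^4
L = 2000.0 mm
P_cr = pi^2 * E * I / L^2
= 9.8696 * 210000.0 * 30171.86 / 2000.0^2
= 15633.67 N = 15.6337 kN

15.6337 kN


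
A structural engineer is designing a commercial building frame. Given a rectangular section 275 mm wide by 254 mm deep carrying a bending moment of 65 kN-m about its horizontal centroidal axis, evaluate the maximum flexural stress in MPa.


I = b * h^3 / 12 = 275 * 254^3 / 12 = 375536883.33 mm^4
y = h / 2 = 254 / 2 = 127.0 mm
M = 65 kN-m = 65000000.0 N-mm
sigma = M * y / I = 65000000.0 * 127.0 / 375536883.33
= 21.98 MPa

21.98 MPa


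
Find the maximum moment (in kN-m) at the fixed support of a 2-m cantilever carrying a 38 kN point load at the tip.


For a cantilever with a point load at the free end:
M_max = P * L = 38 * 2 = 76 kN-m

76 kN-m


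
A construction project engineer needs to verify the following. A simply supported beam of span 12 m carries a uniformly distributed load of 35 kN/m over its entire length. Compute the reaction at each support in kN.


Total load = w * L = 35 * 12 = 420 kN
By symmetry, each reaction R = total / 2 = 420 / 2 = 210.0 kN

210.0 kN


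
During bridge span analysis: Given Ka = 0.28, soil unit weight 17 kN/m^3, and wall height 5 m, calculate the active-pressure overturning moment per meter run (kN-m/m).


Pa = 0.5 * Ka * gamma * H^2
= 0.5 * 0.28 * 17 * 5^2
= 59.5 kN/m
Arm = H / 3 = 5 / 3 = 1.6667 m
Mo = Pa * arm = Pa * H / 3 = 59.5 * 5 / 3 = 99.1667 kN-m/m

99.1667 kN-m/m


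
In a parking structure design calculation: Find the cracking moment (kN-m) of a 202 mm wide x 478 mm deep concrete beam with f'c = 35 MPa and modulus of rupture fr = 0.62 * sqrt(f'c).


fr = 0.62 * sqrt(35) = 0.62 * 5.9161 = 3.668 MPa
I = 202 * 478^3 / 12 = 1838458425.33 mm^4
y_t = 239.0 mm
M_cr = fr * I / y_t = 3.668 * 1838458425.33 / 239.0 N-mm
= 28.2151 kN-m

28.2151 kN-m


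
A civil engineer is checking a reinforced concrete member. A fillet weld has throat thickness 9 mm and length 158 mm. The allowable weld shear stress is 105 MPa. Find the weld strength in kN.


Strength = throat * length * allowable stress
= 9 * 158 * 105 N
= 149310 N
= 149.31 kN

149.31 kN


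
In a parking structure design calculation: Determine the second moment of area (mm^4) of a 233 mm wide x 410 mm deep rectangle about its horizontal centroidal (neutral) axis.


I = b * h^3 / 12
= 233 * 410^3 / 12
= 233 * 68921000 / 12
= 1338216083.33 mm^4

1338216083.33 mm^4


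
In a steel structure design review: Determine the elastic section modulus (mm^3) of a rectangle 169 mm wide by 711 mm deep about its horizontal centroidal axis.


S = b * h^2 / 6
= 169 * 711^2 / 6
= 169 * 505521 / 6
= 14238841.5 mm^3

14238841.5 mm^3


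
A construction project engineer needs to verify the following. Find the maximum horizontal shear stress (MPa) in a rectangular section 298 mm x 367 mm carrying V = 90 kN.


A = b * h = 298 * 367 = 109366 mm^2
V = 90 kN = 90000.0 N
tau_max = 1.5 * V / A = 1.5 * 90000.0 / 109366
= 1.2344 MPa

1.2344 MPa


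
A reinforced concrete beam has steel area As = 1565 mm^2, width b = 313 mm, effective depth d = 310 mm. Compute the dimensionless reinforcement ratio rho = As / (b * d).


rho = As / (b * d)
= 1565 / (313 * 310)
= 1565 / 97030
= 0.016129 (dimensionless)

0.016129 (dimensionless)


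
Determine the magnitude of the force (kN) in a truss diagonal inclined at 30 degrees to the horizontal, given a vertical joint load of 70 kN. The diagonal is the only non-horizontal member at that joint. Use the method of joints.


At the joint, only the diagonal has a vertical component, so vertical equilibrium gives:
F * sin(30) = 70
F = 70 / sin(30)
= 70 / 0.5
= 140.0 kN

140.0 kN


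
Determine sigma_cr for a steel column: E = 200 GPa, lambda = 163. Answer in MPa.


sigma_cr = pi^2 * E / lambda^2
= 9.8696 * 200000.0 / 163^2
= 9.8696 * 200000.0 / 26569
= 74.2941 MPa

74.2941 MPa


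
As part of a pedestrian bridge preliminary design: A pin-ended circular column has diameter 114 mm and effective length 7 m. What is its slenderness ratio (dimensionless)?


Radius of gyration r = d / 4 = 114 / 4 = 28.5 mm
L_eff = 7000.0 mm
Slenderness ratio = L / r = 7000.0 / 28.5 = 245.61 (dimensionless)

245.61 (dimensionless)


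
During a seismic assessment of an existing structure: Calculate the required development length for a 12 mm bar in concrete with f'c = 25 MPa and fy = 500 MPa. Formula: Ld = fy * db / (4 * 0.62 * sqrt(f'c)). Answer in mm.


Ld = (fy * db) / (4 * 0.62 * sqrt(f'c))
= (500 * 12) / (4 * 0.62 * sqrt(25))
= 6000 / 12.4
= 483.87 mm

483.87 mm


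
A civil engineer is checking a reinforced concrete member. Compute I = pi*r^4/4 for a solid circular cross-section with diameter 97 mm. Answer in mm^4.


r = d / 2 = 97 / 2 = 48.5 mm
I = pi * r^4 / 4 = pi * 48.5^4 / 4
= 4345670.92 mm^4

4345670.92 mm^4


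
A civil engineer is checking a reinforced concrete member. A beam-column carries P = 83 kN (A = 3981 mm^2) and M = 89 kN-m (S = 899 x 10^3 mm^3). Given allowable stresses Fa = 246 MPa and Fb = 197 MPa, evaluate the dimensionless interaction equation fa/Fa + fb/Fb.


f_a = P / A = 83000.0 / 3981 = 20.849 MPa
f_b = M / S = 89000000.0 / 899000.0 = 98.9989 MPa
Ratio = f_a / Fa + f_b / Fb
= 20.849 / 246 + 98.9989 / 197
= 0.5873 (dimensionless)

0.5873 (dimensionless)


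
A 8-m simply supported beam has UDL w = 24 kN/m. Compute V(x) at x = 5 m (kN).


R_A = w * L / 2 = 24 * 8 / 2 = 96.0 kN
V(x) = R_A - w * x = 96.0 - 24 * 5
= -24.0 kN

-24.0 kN


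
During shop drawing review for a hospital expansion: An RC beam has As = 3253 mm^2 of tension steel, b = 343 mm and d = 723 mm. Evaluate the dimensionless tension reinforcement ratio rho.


rho = As / (b * d)
= 3253 / (343 * 723)
= 3253 / 247989
= 0.013118 (dimensionless)

0.013118 (dimensionless)


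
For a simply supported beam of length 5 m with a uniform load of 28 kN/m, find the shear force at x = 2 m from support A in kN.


R_A = w * L / 2 = 28 * 5 / 2 = 70.0 kN
V(x) = R_A - w * x = 70.0 - 28 * 2
= 14.0 kN

14.0 kN


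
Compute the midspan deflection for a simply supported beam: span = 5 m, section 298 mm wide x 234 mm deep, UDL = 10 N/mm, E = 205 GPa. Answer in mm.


I = 298 * 234^3 / 12 = 318187116.0 mm^4
L = 5000.0 mm, w = 10 N/mm, E = 205000.0 MPa
delta = 5 * w * L^4 / (384 * E * I)
= 5 * 10 * 5000.0^4 / (384 * 205000.0 * 318187116.0)
= 1.2476 mm

1.2476 mm


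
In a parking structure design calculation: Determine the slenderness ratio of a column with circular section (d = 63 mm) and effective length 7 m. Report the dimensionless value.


Radius of gyration r = d / 4 = 63 / 4 = 15.75 mm
L_eff = 7000.0 mm
Slenderness ratio = L / r = 7000.0 / 15.75 = 444.44 (dimensionless)

444.44 (dimensionless)


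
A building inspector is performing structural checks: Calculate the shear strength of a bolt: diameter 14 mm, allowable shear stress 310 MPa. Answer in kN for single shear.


A = pi * d^2 / 4 = pi * 14^2 / 4 = 153.938 mm^2
V = f_v * A / 1000 = 310 * 153.938 / 1000
= 47.7208 kN

47.7208 kN


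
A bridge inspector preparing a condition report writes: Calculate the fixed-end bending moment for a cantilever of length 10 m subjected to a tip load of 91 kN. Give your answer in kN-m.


For a cantilever with a point load at the free end:
M_max = P * L = 91 * 10 = 910 kN-m

910 kN-m


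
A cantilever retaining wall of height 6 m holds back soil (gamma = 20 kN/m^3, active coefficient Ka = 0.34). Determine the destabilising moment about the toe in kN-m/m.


Pa = 0.5 * Ka * gamma * H^2
= 0.5 * 0.34 * 20 * 6^2
= 122.4 kN/m
Arm = H / 3 = 6 / 3 = 2.0 m
Mo = Pa * arm = Pa * H / 3 = 122.4 * 6 / 3 = 244.8 kN-m/m

244.8 kN-m/m


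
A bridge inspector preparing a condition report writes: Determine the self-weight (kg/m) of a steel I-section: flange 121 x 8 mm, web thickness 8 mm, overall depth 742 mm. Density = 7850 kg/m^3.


A_flanges = 2 * 121 * 8 = 1936 mm^2
A_web = (742 - 2 * 8) * 8 = 5808 mm^2
A_total = 1936 + 5808 = 7744 mm^2 = 0.007744 m^2
Weight = rho * A = 7850 * 0.007744 = 60.7904 kg/m

60.7904 kg/m


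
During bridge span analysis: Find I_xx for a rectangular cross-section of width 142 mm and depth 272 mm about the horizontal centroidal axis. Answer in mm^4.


I = b * h^3 / 12
= 142 * 272^3 / 12
= 142 * 20123648 / 12
= 238129834.67 mm^4

238129834.67 mm^4


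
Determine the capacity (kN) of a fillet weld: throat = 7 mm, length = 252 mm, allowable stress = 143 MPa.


Strength = throat * length * allowable stress
= 7 * 252 * 143 N
= 252252 N
= 252.25 kN

252.25 kN


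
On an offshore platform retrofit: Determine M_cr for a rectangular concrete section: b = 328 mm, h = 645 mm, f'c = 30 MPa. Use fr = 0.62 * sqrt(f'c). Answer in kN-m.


fr = 0.62 * sqrt(30) = 0.62 * 5.4772 = 3.3959 MPa
I = 328 * 645^3 / 12 = 7334520750.0 mm^4
y_t = 322.5 mm
M_cr = fr * I / y_t = 3.3959 * 7334520750.0 / 322.5 N-mm
= 77.2315 kN-m

77.2315 kN-m


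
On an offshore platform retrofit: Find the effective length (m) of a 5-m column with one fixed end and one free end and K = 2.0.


L_eff = K * L
= 2.0 * 5
= 10.0 m

10.0 m


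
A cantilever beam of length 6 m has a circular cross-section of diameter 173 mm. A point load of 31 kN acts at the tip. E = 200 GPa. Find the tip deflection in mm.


I = pi * d^4 / 64 = pi * 173^4 / 64 = 43969781.88 mm^4
L = 6000.0 mm, P = 31000.0 N, E = 200000.0 MPa
delta = P * L^3 / (3 * E * I)
= 31000.0 * 6000.0^3 / (3 * 200000.0 * 43969781.88)
= 253.8107 mm

253.8107 mm


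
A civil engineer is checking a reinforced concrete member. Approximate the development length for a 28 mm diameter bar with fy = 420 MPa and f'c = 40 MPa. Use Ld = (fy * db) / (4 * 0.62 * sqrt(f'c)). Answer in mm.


Ld = (fy * db) / (4 * 0.62 * sqrt(f'c))
= (420 * 28) / (4 * 0.62 * sqrt(40))
= 11760 / 15.6849
= 749.77 mm

749.77 mm


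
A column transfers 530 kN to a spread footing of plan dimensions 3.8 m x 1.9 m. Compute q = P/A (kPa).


A = 3.8 * 1.9 = 7.22 m^2
q = P / A = 530 / 7.22
= 73.4072 kPa

73.4072 kPa


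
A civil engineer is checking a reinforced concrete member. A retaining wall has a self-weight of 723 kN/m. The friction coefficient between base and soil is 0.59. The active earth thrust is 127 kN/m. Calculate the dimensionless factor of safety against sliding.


Resisting force = mu * W = 0.59 * 723 = 426.57 kN/m
FOS = Resisting / Driving = 426.57 / 127
= 3.3588 (dimensionless)

3.3588 (dimensionless)


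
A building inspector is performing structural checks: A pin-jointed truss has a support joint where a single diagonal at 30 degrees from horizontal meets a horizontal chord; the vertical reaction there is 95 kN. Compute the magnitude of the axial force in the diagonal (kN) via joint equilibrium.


At the joint, only the diagonal has a vertical component, so vertical equilibrium gives:
F * sin(30) = 95
F = 95 / sin(30)
= 95 / 0.5
= 190.0 kN

190.0 kN


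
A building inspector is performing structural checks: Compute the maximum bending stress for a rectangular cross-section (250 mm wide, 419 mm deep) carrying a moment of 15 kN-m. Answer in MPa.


I = b * h^3 / 12 = 250 * 419^3 / 12 = 1532501229.17 mm^4
y = h / 2 = 419 / 2 = 209.5 mm
M = 15 kN-m = 15000000.0 N-mm
sigma = M * y / I = 15000000.0 * 209.5 / 1532501229.17
= 2.05 MPa

2.05 MPa


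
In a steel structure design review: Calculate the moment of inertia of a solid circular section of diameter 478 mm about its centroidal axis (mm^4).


r = d / 2 = 478 / 2 = 239.0 mm
I = pi * r^4 / 4 = pi * 239.0^4 / 4
= 2562603914.16 mm^4

2562603914.16 mm^4


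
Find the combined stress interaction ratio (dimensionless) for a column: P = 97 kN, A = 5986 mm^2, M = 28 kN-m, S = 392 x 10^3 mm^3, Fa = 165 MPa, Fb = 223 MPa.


f_a = P / A = 97000.0 / 5986 = 16.2045 MPa
f_b = M / S = 28000000.0 / 392000.0 = 71.4286 MPa
Ratio = f_a / Fa + f_b / Fb
= 16.2045 / 165 + 71.4286 / 223
= 0.4185 (dimensionless)

0.4185 (dimensionless)


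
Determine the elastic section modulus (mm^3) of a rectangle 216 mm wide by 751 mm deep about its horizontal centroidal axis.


S = b * h^2 / 6
= 216 * 751^2 / 6
= 216 * 564001 / 6
= 20304036.0 mm^3

20304036.0 mm^3


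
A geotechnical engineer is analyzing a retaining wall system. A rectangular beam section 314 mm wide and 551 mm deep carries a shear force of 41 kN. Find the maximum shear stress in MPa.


A = b * h = 314 * 551 = 173014 mm^2
V = 41 kN = 41000.0 N
tau_max = 1.5 * V / A = 1.5 * 41000.0 / 173014
= 0.3555 MPa

0.3555 MPa


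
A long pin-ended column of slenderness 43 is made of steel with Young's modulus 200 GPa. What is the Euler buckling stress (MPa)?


sigma_cr = pi^2 * E / lambda^2
= 9.8696 * 200000.0 / 43^2
= 9.8696 * 200000.0 / 1849
= 1067.5613 MPa

1067.5613 MPa


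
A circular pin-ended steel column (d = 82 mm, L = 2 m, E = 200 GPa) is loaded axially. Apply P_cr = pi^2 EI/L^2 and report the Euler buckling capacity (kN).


I = pi * d^4 / 64 = 2219347.5 mm^4
L = 2000.0 mm
P_cr = pi^2 * E * I / L^2
= 9.8696 * 200000.0 * 2219347.5 / 2000.0^2
= 1095204.09 N = 1095.2041 kN

1095.2041 kN


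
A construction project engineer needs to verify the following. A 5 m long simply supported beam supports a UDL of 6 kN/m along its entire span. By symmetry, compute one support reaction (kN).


Total load = w * L = 6 * 5 = 30 kN
By symmetry, each reaction R = total / 2 = 30 / 2 = 15.0 kN

15.0 kN


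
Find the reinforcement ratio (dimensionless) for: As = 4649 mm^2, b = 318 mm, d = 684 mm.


rho = As / (b * d)
= 4649 / (318 * 684)
= 4649 / 217512
= 0.021374 (dimensionless)

0.021374 (dimensionless)


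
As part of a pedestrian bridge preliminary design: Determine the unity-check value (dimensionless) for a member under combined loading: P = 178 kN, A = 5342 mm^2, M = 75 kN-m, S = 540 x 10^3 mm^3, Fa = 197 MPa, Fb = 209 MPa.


f_a = P / A = 178000.0 / 5342 = 33.3209 MPa
f_b = M / S = 75000000.0 / 540000.0 = 138.8889 MPa
Ratio = f_a / Fa + f_b / Fb
= 33.3209 / 197 + 138.8889 / 209
= 0.8337 (dimensionless)

0.8337 (dimensionless)


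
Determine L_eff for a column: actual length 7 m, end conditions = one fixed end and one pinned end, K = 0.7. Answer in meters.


L_eff = K * L
= 0.7 * 7
= 4.9 m

4.9 m


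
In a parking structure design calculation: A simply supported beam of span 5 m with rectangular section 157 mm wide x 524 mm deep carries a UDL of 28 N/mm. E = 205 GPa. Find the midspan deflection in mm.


I = 157 * 524^3 / 12 = 1882401530.67 mm^4
L = 5000.0 mm, w = 28 N/mm, E = 205000.0 MPa
delta = 5 * w * L^4 / (384 * E * I)
= 5 * 28 * 5000.0^4 / (384 * 205000.0 * 1882401530.67)
= 0.5905 mm

0.5905 mm


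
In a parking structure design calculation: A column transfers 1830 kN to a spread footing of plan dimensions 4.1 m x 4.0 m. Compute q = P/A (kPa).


A = 4.1 * 4.0 = 16.4 m^2
q = P / A = 1830 / 16.4
= 111.5854 kPa

111.5854 kPa


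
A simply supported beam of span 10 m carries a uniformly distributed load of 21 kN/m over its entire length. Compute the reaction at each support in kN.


Total load = w * L = 21 * 10 = 210 kN
By symmetry, each reaction R = total / 2 = 210 / 2 = 105.0 kN

105.0 kN


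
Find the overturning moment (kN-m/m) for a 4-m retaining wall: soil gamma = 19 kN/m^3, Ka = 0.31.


Pa = 0.5 * Ka * gamma * H^2
= 0.5 * 0.31 * 19 * 4^2
= 47.12 kN/m
Arm = H / 3 = 4 / 3 = 1.3333 m
Mo = Pa * arm = Pa * H / 3 = 47.12 * 4 / 3 = 62.8267 kN-m/m

62.8267 kN-m/m


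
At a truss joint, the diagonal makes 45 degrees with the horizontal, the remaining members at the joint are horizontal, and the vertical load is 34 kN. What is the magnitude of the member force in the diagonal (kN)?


At the joint, only the diagonal has a vertical component, so vertical equilibrium gives:
F * sin(45) = 34
F = 34 / sin(45)
= 34 / 0.707107
= 48.08 kN

48.08 kN


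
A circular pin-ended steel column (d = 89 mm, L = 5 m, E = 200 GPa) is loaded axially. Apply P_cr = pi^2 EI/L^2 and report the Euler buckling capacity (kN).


I = pi * d^4 / 64 = 3079852.55 mm^4
L = 5000.0 mm
P_cr = pi^2 * E * I / L^2
= 9.8696 * 200000.0 * 3079852.55 / 5000.0^2
= 243175.41 N = 243.1754 kN

243.1754 kN


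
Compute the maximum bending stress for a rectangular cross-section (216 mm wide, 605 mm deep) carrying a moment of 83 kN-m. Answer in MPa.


I = b * h^3 / 12 = 216 * 605^3 / 12 = 3986012250.0 mm^4
y = h / 2 = 605 / 2 = 302.5 mm
M = 83 kN-m = 83000000.0 N-mm
sigma = M * y / I = 83000000.0 * 302.5 / 3986012250.0
= 6.3 MPa

6.3 MPa


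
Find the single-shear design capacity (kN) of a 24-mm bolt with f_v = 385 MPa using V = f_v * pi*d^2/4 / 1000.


A = pi * d^2 / 4 = pi * 24^2 / 4 = 452.3893 mm^2
V = f_v * A / 1000 = 385 * 452.3893 / 1000
= 174.1699 kN

174.1699 kN


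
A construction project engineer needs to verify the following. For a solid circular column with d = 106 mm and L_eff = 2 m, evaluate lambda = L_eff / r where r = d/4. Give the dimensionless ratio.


Radius of gyration r = d / 4 = 106 / 4 = 26.5 mm
L_eff = 2000.0 mm
Slenderness ratio = L / r = 2000.0 / 26.5 = 75.47 (dimensionless)

75.47 (dimensionless)


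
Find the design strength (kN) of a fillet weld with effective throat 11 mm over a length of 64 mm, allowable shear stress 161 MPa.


Strength = throat * length * allowable stress
= 11 * 64 * 161 N
= 113344 N
= 113.34 kN

113.34 kN


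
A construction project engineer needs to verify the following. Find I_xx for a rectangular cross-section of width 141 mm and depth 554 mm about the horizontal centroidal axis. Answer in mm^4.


I = b * h^3 / 12
= 141 * 554^3 / 12
= 141 * 170031464 / 12
= 1997869702.0 mm^4

1997869702.0 mm^4


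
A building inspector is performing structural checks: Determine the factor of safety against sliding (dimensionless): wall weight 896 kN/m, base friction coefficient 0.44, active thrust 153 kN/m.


Resisting force = mu * W = 0.44 * 896 = 394.24 kN/m
FOS = Resisting / Driving = 394.24 / 153
= 2.5767 (dimensionless)

2.5767 (dimensionless)


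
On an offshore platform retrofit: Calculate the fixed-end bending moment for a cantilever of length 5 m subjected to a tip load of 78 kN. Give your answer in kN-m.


For a cantilever with a point load at the free end:
M_max = P * L = 78 * 5 = 390 kN-m

390 kN-m


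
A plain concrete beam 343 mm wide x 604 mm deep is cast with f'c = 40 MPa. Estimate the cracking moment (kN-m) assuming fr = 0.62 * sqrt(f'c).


fr = 0.62 * sqrt(40) = 0.62 * 6.3246 = 3.9212 MPa
I = 343 * 604^3 / 12 = 6298305029.33 mm^4
y_t = 302.0 mm
M_cr = fr * I / y_t = 3.9212 * 6298305029.33 / 302.0 N-mm
= 81.7784 kN-m

81.7784 kN-m


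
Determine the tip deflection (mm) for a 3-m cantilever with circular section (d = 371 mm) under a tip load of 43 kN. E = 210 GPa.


I = pi * d^4 / 64 = pi * 371^4 / 64 = 929962715.94 mm^4
L = 3000.0 mm, P = 43000.0 N, E = 210000.0 MPa
delta = P * L^3 / (3 * E * I)
= 43000.0 * 3000.0^3 / (3 * 210000.0 * 929962715.94)
= 1.9816 mm

1.9816 mm


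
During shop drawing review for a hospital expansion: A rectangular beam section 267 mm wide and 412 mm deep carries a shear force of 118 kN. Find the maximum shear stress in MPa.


A = b * h = 267 * 412 = 110004 mm^2
V = 118 kN = 118000.0 N
tau_max = 1.5 * V / A = 1.5 * 118000.0 / 110004
= 1.609 MPa

1.609 MPa


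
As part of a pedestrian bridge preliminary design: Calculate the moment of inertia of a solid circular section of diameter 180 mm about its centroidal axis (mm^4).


r = d / 2 = 180 / 2 = 90.0 mm
I = pi * r^4 / 4 = pi * 90.0^4 / 4
= 51529973.5 mm^4

51529973.5 mm^4


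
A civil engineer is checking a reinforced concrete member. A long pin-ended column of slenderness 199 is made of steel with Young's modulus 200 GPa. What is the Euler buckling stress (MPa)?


sigma_cr = pi^2 * E / lambda^2
= 9.8696 * 200000.0 / 199^2
= 9.8696 * 200000.0 / 39601
= 49.8452 MPa

49.8452 MPa


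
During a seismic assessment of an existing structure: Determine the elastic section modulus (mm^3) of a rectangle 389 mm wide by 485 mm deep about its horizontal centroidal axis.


S = b * h^2 / 6
= 389 * 485^2 / 6
= 389 * 235225 / 6
= 15250420.83 mm^3

15250420.83 mm^3


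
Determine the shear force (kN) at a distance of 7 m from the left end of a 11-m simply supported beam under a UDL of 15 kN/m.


R_A = w * L / 2 = 15 * 11 / 2 = 82.5 kN
V(x) = R_A - w * x = 82.5 - 15 * 7
= -22.5 kN

-22.5 kN


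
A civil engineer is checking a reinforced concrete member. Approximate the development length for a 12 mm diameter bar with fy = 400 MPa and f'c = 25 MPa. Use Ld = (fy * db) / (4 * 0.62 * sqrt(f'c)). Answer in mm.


Ld = (fy * db) / (4 * 0.62 * sqrt(f'c))
= (400 * 12) / (4 * 0.62 * sqrt(25))
= 4800 / 12.4
= 387.1 mm

387.1 mm


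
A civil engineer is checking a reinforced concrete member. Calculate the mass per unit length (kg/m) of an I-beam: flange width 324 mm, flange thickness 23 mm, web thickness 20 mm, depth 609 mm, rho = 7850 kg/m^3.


A_flanges = 2 * 324 * 23 = 14904 mm^2
A_web = (609 - 2 * 23) * 20 = 11260 mm^2
A_total = 14904 + 11260 = 26164 mm^2 = 0.026164 m^2
Weight = rho * A = 7850 * 0.026164 = 205.3874 kg/m

205.3874 kg/m


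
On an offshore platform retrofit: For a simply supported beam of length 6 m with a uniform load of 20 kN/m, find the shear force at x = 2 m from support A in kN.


R_A = w * L / 2 = 20 * 6 / 2 = 60.0 kN
V(x) = R_A - w * x = 60.0 - 20 * 2
= 20.0 kN

20.0 kN


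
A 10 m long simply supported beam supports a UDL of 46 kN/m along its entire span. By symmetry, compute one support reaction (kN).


Total load = w * L = 46 * 10 = 460 kN
By symmetry, each reaction R = total / 2 = 460 / 2 = 230.0 kN

230.0 kN


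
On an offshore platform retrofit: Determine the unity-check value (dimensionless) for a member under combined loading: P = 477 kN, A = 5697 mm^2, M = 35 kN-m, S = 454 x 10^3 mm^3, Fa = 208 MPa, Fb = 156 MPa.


f_a = P / A = 477000.0 / 5697 = 83.7283 MPa
f_b = M / S = 35000000.0 / 454000.0 = 77.0925 MPa
Ratio = f_a / Fa + f_b / Fb
= 83.7283 / 208 + 77.0925 / 156
= 0.8967 (dimensionless)

0.8967 (dimensionless)


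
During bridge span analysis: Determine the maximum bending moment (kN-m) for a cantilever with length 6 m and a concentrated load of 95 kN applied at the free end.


For a cantilever with a point load at the free end:
M_max = P * L = 95 * 6 = 570 kN-m

570 kN-m


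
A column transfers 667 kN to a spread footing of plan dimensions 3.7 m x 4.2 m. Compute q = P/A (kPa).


A = 3.7 * 4.2 = 15.54 m^2
q = P / A = 667 / 15.54
= 42.9215 kPa

42.9215 kPa


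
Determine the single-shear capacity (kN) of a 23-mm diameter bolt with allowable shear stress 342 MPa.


A = pi * d^2 / 4 = pi * 23^2 / 4 = 415.4756 mm^2
V = f_v * A / 1000 = 342 * 415.4756 / 1000
= 142.0927 kN

142.0927 kN


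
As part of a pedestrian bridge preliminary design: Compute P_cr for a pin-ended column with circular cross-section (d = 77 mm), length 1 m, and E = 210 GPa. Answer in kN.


I = pi * d^4 / 64 = 1725570.86 mm^4
L = 1000.0 mm
P_cr = pi^2 * E * I / L^2
= 9.8696 * 210000.0 * 1725570.86 / 1000.0^2
= 3576447.38 N = 3576.4474 kN

3576.4474 kN


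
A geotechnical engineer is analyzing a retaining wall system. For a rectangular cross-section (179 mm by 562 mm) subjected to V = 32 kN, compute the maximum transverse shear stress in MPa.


A = b * h = 179 * 562 = 100598 mm^2
V = 32 kN = 32000.0 N
tau_max = 1.5 * V / A = 1.5 * 32000.0 / 100598
= 0.4771 MPa

0.4771 MPa


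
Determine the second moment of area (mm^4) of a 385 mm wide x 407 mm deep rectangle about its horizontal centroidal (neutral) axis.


I = b * h^3 / 12
= 385 * 407^3 / 12
= 385 * 67419143 / 12
= 2163030837.92 mm^4

2163030837.92 mm^4


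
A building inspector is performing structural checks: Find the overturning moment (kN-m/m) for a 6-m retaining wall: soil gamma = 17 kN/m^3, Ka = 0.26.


Pa = 0.5 * Ka * gamma * H^2
= 0.5 * 0.26 * 17 * 6^2
= 79.56 kN/m
Arm = H / 3 = 6 / 3 = 2.0 m
Mo = Pa * arm = Pa * H / 3 = 79.56 * 6 / 3 = 159.12 kN-m/m

159.12 kN-m/m


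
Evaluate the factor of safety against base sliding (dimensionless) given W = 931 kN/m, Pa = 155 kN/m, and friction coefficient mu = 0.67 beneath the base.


Resisting force = mu * W = 0.67 * 931 = 623.77 kN/m
FOS = Resisting / Driving = 623.77 / 155
= 4.0243 (dimensionless)

4.0243 (dimensionless)


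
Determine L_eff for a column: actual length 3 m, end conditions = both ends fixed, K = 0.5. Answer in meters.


L_eff = K * L
= 0.5 * 3
= 1.5 m

1.5 m


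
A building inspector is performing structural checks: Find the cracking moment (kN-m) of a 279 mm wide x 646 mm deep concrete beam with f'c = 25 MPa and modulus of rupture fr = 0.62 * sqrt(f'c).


fr = 0.62 * sqrt(25) = 0.62 * 5.0 = 3.1 MPa
I = 279 * 646^3 / 12 = 6267877662.0 mm^4
y_t = 323.0 mm
M_cr = fr * I / y_t = 3.1 * 6267877662.0 / 323.0 N-mm
= 60.1561 kN-m

60.1561 kN-m


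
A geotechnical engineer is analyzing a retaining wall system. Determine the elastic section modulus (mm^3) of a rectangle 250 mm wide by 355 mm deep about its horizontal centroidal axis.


S = b * h^2 / 6
= 250 * 355^2 / 6
= 250 * 126025 / 6
= 5251041.67 mm^3

5251041.67 mm^3


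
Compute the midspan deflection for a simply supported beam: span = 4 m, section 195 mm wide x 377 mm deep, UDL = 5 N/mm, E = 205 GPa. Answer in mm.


I = 195 * 377^3 / 12 = 870717786.25 mm^4
L = 4000.0 mm, w = 5 N/mm, E = 205000.0 MPa
delta = 5 * w * L^4 / (384 * E * I)
= 5 * 5 * 4000.0^4 / (384 * 205000.0 * 870717786.25)
= 0.0934 mm

0.0934 mm


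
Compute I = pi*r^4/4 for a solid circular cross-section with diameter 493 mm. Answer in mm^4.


r = d / 2 = 493 / 2 = 246.5 mm
I = pi * r^4 / 4 = pi * 246.5^4 / 4
= 2899730094.25 mm^4

2899730094.25 mm^4


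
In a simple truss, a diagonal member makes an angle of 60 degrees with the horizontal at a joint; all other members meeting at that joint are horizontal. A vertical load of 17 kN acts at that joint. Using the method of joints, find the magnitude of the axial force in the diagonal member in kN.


At the joint, only the diagonal has a vertical component, so vertical equilibrium gives:
F * sin(60) = 17
F = 17 / sin(60)
= 17 / 0.866025
= 19.63 kN

19.63 kN


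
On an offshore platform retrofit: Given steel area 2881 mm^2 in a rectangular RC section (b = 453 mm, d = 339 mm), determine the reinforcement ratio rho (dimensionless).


rho = As / (b * d)
= 2881 / (453 * 339)
= 2881 / 153567
= 0.018761 (dimensionless)

0.018761 (dimensionless)


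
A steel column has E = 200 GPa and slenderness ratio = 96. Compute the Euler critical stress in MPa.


sigma_cr = pi^2 * E / lambda^2
= 9.8696 * 200000.0 / 96^2
= 9.8696 * 200000.0 / 9216
= 214.1841 MPa

214.1841 MPa


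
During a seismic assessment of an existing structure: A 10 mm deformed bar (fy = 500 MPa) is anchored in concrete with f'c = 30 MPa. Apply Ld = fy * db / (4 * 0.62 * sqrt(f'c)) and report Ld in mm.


Ld = (fy * db) / (4 * 0.62 * sqrt(f'c))
= (500 * 10) / (4 * 0.62 * sqrt(30))
= 5000 / 13.5835
= 368.09 mm

368.09 mm


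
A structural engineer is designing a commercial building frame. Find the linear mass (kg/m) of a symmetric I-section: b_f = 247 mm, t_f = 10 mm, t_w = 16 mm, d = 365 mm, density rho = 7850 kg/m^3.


A_flanges = 2 * 247 * 10 = 4940 mm^2
A_web = (365 - 2 * 10) * 16 = 5520 mm^2
A_total = 4940 + 5520 = 10460 mm^2 = 0.010460 m^2
Weight = rho * A = 7850 * 0.010460 = 82.111 kg/m

82.111 kg/m


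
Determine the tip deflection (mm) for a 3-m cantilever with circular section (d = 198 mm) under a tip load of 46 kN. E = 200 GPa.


I = pi * d^4 / 64 = pi * 198^4 / 64 = 75445034.2 mm^4
L = 3000.0 mm, P = 46000.0 N, E = 200000.0 MPa
delta = P * L^3 / (3 * E * I)
= 46000.0 * 3000.0^3 / (3 * 200000.0 * 75445034.2)
= 27.4372 mm

27.4372 mm


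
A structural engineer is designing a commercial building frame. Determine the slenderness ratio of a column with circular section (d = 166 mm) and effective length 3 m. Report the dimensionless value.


Radius of gyration r = d / 4 = 166 / 4 = 41.5 mm
L_eff = 3000.0 mm
Slenderness ratio = L / r = 3000.0 / 41.5 = 72.29 (dimensionless)

72.29 (dimensionless)


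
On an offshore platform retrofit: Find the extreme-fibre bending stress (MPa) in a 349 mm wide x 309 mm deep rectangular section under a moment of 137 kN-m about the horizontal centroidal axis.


I = b * h^3 / 12 = 349 * 309^3 / 12 = 858063876.75 mm^4
y = h / 2 = 309 / 2 = 154.5 mm
M = 137 kN-m = 137000000.0 N-mm
sigma = M * y / I = 137000000.0 * 154.5 / 858063876.75
= 24.67 MPa

24.67 MPa


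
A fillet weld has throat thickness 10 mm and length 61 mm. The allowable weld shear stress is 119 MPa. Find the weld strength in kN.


Strength = throat * length * allowable stress
= 10 * 61 * 119 N
= 72590 N
= 72.59 kN

72.59 kN


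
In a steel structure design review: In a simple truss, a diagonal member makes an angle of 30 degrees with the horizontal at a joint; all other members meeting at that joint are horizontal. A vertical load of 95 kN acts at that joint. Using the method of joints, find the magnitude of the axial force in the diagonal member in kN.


At the joint, only the diagonal has a vertical component, so vertical equilibrium gives:
F * sin(30) = 95
F = 95 / sin(30)
= 95 / 0.5
= 190.0 kN

190.0 kN


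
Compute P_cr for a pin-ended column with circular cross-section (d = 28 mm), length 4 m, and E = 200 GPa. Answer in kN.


I = pi * d^4 / 64 = 30171.86 mm^4
L = 4000.0 mm
P_cr = pi^2 * E * I / L^2
= 9.8696 * 200000.0 * 30171.86 / 4000.0^2
= 3722.3 N = 3.7223 kN

3.7223 kN


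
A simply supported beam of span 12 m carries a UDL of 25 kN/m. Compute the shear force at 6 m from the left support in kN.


R_A = w * L / 2 = 25 * 12 / 2 = 150.0 kN
V(x) = R_A - w * x = 150.0 - 25 * 6
= 0.0 kN

0.0 kN


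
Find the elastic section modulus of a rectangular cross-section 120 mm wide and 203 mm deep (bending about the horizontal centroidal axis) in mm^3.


S = b * h^2 / 6
= 120 * 203^2 / 6
= 120 * 41209 / 6
= 824180.0 mm^3

824180.0 mm^3


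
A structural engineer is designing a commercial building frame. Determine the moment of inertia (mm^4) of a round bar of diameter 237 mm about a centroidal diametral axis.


r = d / 2 = 237 / 2 = 118.5 mm
I = pi * r^4 / 4 = pi * 118.5^4 / 4
= 154868568.04 mm^4

154868568.04 mm^4


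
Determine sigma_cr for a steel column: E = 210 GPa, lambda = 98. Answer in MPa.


sigma_cr = pi^2 * E / lambda^2
= 9.8696 * 210000.0 / 98^2
= 9.8696 * 210000.0 / 9604
= 215.8077 MPa

215.8077 MPa


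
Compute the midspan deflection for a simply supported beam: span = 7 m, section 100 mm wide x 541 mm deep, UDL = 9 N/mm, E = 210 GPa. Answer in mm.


I = 100 * 541^3 / 12 = 1319503508.33 mm^4
L = 7000.0 mm, w = 9 N/mm, E = 210000.0 MPa
delta = 5 * w * L^4 / (384 * E * I)
= 5 * 9 * 7000.0^4 / (384 * 210000.0 * 1319503508.33)
= 1.0154 mm

1.0154 mm


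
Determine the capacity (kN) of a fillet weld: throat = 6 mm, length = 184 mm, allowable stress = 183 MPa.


Strength = throat * length * allowable stress
= 6 * 184 * 183 N
= 202032 N
= 202.03 kN

202.03 kN


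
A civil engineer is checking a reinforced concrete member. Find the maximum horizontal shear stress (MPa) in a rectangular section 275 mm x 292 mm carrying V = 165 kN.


A = b * h = 275 * 292 = 80300 mm^2
V = 165 kN = 165000.0 N
tau_max = 1.5 * V / A = 1.5 * 165000.0 / 80300
= 3.0822 MPa

3.0822 MPa


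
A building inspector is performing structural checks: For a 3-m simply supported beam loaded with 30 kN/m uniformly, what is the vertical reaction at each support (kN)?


Total load = w * L = 30 * 3 = 90 kN
By symmetry, each reaction R = total / 2 = 90 / 2 = 45.0 kN

45.0 kN


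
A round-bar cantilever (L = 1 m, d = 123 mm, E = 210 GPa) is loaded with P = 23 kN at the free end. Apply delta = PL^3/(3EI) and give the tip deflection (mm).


I = pi * d^4 / 64 = pi * 123^4 / 64 = 11235446.72 mm^4
L = 1000.0 mm, P = 23000.0 N, E = 210000.0 MPa
delta = P * L^3 / (3 * E * I)
= 23000.0 * 1000.0^3 / (3 * 210000.0 * 11235446.72)
= 3.2494 mm

3.2494 mm


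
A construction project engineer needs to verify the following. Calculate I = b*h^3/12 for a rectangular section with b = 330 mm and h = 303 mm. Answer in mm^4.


I = b * h^3 / 12
= 330 * 303^3 / 12
= 330 * 27818127 / 12
= 764998492.5 mm^4

764998492.5 mm^4


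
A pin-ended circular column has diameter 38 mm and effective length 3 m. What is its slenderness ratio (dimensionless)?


Radius of gyration r = d / 4 = 38 / 4 = 9.5 mm
L_eff = 3000.0 mm
Slenderness ratio = L / r = 3000.0 / 9.5 = 315.79 (dimensionless)

315.79 (dimensionless)


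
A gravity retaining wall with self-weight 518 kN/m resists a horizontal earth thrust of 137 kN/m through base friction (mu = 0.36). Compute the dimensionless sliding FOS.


Resisting force = mu * W = 0.36 * 518 = 186.48 kN/m
FOS = Resisting / Driving = 186.48 / 137
= 1.3612 (dimensionless)

1.3612 (dimensionless)


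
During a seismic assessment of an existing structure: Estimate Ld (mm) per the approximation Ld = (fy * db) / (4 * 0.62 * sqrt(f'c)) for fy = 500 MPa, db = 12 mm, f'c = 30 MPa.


Ld = (fy * db) / (4 * 0.62 * sqrt(f'c))
= (500 * 12) / (4 * 0.62 * sqrt(30))
= 6000 / 13.5835
= 441.71 mm

441.71 mm


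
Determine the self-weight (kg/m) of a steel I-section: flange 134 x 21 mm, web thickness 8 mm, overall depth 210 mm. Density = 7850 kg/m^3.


A_flanges = 2 * 134 * 21 = 5628 mm^2
A_web = (210 - 2 * 21) * 8 = 1344 mm^2
A_total = 5628 + 1344 = 6972 mm^2 = 0.006972 m^2
Weight = rho * A = 7850 * 0.006972 = 54.7302 kg/m

54.7302 kg/m


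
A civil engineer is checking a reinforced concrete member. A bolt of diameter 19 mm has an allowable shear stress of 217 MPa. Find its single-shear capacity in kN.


A = pi * d^2 / 4 = pi * 19^2 / 4 = 283.5287 mm^2
V = f_v * A / 1000 = 217 * 283.5287 / 1000
= 61.5257 kN

61.5257 kN


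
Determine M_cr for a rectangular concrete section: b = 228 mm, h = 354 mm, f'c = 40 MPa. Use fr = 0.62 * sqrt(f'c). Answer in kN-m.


fr = 0.62 * sqrt(40) = 0.62 * 6.3246 = 3.9212 MPa
I = 228 * 354^3 / 12 = 842875416.0 mm^4
y_t = 177.0 mm
M_cr = fr * I / y_t = 3.9212 * 842875416.0 / 177.0 N-mm
= 18.6729 kN-m

18.6729 kN-m


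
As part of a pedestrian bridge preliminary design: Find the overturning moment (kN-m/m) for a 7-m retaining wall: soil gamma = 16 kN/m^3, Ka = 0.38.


Pa = 0.5 * Ka * gamma * H^2
= 0.5 * 0.38 * 16 * 7^2
= 148.96 kN/m
Arm = H / 3 = 7 / 3 = 2.3333 m
Mo = Pa * arm = Pa * H / 3 = 148.96 * 7 / 3 = 347.5733 kN-m/m

347.5733 kN-m/m


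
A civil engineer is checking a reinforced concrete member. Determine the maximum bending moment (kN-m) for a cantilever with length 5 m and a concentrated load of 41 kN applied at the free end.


For a cantilever with a point load at the free end:
M_max = P * L = 41 * 5 = 205 kN-m

205 kN-m


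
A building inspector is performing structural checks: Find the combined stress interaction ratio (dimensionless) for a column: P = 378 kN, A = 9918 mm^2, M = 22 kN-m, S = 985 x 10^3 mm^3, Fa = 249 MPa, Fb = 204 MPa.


f_a = P / A = 378000.0 / 9918 = 38.1125 MPa
f_b = M / S = 22000000.0 / 985000.0 = 22.335 MPa
Ratio = f_a / Fa + f_b / Fb
= 38.1125 / 249 + 22.335 / 204
= 0.2625 (dimensionless)

0.2625 (dimensionless)


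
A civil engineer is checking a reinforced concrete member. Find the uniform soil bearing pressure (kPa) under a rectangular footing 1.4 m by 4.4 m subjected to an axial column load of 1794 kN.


A = 1.4 * 4.4 = 6.16 m^2
q = P / A = 1794 / 6.16
= 291.2338 kPa

291.2338 kPa


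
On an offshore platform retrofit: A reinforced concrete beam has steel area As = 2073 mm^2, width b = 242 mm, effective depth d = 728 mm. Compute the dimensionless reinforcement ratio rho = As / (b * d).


rho = As / (b * d)
= 2073 / (242 * 728)
= 2073 / 176176
= 0.011767 (dimensionless)

0.011767 (dimensionless)


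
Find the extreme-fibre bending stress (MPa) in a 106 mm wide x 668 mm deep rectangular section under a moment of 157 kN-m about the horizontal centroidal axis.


I = b * h^3 / 12 = 106 * 668^3 / 12 = 2633019082.67 mm^4
y = h / 2 = 668 / 2 = 334.0 mm
M = 157 kN-m = 157000000.0 N-mm
sigma = M * y / I = 157000000.0 * 334.0 / 2633019082.67
= 19.92 MPa

19.92 MPa


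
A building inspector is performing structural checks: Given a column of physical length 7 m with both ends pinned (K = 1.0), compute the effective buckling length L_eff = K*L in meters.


L_eff = K * L
= 1.0 * 7
= 7.0 m

7.0 m


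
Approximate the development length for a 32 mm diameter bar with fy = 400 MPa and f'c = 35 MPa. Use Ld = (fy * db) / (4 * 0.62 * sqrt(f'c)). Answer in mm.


Ld = (fy * db) / (4 * 0.62 * sqrt(f'c))
= (400 * 32) / (4 * 0.62 * sqrt(35))
= 12800 / 14.6719
= 872.42 mm

872.42 mm


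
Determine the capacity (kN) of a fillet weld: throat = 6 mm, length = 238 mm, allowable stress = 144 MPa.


Strength = throat * length * allowable stress
= 6 * 238 * 144 N
= 205632 N
= 205.63 kN

205.63 kN


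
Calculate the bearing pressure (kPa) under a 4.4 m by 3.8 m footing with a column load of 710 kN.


A = 4.4 * 3.8 = 16.72 m^2
q = P / A = 710 / 16.72
= 42.4641 kPa

42.4641 kPa


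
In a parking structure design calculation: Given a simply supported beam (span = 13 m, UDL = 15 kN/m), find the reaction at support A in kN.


Total load = w * L = 15 * 13 = 195 kN
By symmetry, each reaction R = total / 2 = 195 / 2 = 97.5 kN

97.5 kN
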